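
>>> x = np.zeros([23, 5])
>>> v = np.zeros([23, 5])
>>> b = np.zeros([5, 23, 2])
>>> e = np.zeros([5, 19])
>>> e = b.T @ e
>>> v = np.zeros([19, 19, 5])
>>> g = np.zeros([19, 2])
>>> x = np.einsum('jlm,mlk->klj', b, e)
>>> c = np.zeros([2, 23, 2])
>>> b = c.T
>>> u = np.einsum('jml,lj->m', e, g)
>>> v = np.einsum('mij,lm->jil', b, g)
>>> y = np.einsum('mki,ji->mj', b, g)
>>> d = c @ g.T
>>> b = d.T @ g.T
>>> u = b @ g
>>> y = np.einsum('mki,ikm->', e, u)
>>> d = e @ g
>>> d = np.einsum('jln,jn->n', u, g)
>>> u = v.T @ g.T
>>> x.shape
(19, 23, 5)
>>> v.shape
(2, 23, 19)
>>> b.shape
(19, 23, 19)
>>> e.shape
(2, 23, 19)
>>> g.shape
(19, 2)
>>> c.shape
(2, 23, 2)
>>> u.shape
(19, 23, 19)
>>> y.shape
()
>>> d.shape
(2,)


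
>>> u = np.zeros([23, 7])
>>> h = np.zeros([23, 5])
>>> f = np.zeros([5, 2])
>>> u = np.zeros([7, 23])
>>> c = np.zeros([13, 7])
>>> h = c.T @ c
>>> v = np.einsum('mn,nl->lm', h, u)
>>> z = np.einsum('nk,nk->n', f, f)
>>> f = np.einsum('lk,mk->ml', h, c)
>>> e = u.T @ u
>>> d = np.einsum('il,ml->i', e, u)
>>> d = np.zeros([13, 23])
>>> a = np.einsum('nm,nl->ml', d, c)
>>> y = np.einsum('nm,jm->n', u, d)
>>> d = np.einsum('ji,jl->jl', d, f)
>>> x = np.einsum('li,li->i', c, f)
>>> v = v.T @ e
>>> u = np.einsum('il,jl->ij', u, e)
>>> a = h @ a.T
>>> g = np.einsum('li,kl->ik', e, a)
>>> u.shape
(7, 23)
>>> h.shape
(7, 7)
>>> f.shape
(13, 7)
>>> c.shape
(13, 7)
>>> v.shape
(7, 23)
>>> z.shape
(5,)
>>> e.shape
(23, 23)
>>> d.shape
(13, 7)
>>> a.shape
(7, 23)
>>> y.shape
(7,)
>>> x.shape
(7,)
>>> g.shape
(23, 7)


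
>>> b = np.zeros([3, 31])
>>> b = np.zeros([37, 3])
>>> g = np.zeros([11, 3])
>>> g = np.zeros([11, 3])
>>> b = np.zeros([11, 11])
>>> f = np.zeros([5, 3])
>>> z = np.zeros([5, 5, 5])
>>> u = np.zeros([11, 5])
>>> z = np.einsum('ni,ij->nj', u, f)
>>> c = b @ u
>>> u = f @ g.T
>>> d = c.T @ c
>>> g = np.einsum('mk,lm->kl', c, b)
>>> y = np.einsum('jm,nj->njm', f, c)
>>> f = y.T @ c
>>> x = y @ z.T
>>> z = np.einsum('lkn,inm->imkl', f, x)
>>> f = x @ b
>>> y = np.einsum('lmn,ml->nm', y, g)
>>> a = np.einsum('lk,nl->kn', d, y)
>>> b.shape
(11, 11)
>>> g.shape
(5, 11)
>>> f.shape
(11, 5, 11)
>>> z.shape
(11, 11, 5, 3)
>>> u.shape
(5, 11)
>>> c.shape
(11, 5)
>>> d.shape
(5, 5)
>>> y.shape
(3, 5)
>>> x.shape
(11, 5, 11)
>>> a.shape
(5, 3)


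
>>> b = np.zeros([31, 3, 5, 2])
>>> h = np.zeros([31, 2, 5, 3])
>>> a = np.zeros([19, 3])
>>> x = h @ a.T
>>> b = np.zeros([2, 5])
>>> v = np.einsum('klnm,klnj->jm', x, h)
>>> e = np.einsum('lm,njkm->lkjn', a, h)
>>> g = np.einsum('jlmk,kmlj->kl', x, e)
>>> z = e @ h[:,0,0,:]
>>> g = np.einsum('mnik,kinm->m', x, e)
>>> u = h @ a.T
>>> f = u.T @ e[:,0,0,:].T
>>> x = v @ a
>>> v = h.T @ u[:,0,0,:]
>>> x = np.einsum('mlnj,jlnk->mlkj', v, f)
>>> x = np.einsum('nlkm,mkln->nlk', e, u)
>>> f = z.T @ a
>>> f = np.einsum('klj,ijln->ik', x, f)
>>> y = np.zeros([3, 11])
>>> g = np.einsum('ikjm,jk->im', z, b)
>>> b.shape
(2, 5)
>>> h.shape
(31, 2, 5, 3)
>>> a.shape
(19, 3)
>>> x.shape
(19, 5, 2)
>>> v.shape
(3, 5, 2, 19)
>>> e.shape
(19, 5, 2, 31)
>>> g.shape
(19, 3)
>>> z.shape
(19, 5, 2, 3)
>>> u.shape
(31, 2, 5, 19)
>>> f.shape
(3, 19)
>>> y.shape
(3, 11)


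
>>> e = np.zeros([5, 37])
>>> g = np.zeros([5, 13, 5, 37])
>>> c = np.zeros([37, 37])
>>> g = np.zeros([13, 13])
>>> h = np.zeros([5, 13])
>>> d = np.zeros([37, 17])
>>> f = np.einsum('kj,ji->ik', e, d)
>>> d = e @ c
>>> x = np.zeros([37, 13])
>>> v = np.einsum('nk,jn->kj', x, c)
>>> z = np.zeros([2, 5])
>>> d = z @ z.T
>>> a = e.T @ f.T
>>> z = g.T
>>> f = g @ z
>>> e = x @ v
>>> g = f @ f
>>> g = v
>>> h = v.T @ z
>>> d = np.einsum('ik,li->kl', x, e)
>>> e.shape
(37, 37)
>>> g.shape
(13, 37)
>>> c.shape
(37, 37)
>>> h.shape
(37, 13)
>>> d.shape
(13, 37)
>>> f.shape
(13, 13)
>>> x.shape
(37, 13)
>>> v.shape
(13, 37)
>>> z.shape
(13, 13)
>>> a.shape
(37, 17)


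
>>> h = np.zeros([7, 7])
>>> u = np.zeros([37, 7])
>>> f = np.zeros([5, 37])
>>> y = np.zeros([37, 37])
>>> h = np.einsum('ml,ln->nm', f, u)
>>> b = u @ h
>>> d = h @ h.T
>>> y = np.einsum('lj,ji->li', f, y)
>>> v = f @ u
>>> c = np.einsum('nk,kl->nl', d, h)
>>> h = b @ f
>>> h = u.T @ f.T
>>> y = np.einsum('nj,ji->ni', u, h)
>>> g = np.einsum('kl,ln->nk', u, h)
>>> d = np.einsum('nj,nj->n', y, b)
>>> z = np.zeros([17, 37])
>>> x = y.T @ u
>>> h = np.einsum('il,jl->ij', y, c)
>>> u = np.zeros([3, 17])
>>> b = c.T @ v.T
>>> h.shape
(37, 7)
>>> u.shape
(3, 17)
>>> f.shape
(5, 37)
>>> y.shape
(37, 5)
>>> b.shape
(5, 5)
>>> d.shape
(37,)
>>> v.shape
(5, 7)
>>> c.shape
(7, 5)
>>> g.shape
(5, 37)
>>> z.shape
(17, 37)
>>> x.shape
(5, 7)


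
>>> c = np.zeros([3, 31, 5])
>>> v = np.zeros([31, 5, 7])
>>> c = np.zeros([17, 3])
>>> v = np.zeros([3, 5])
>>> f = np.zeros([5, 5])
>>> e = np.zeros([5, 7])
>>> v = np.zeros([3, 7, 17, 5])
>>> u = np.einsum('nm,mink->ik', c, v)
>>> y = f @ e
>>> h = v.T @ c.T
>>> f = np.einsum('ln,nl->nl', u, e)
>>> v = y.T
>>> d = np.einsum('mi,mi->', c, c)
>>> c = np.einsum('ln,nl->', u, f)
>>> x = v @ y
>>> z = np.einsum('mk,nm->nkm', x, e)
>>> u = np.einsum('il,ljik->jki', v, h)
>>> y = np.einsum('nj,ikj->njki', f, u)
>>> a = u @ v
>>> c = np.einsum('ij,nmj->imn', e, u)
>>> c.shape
(5, 17, 17)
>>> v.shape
(7, 5)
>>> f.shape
(5, 7)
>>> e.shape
(5, 7)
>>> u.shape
(17, 17, 7)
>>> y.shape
(5, 7, 17, 17)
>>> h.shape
(5, 17, 7, 17)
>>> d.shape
()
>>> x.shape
(7, 7)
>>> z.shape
(5, 7, 7)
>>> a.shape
(17, 17, 5)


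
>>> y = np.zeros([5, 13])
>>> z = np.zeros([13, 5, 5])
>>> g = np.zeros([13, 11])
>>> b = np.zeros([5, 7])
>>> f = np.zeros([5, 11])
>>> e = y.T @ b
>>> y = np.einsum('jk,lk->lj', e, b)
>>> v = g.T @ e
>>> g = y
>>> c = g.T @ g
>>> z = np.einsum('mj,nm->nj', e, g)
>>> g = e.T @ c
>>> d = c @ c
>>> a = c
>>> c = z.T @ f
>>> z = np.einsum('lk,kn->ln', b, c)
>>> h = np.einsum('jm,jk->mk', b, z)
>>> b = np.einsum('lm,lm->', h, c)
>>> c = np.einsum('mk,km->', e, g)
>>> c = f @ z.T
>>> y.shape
(5, 13)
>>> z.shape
(5, 11)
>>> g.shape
(7, 13)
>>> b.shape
()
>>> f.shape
(5, 11)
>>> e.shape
(13, 7)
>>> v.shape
(11, 7)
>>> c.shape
(5, 5)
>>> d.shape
(13, 13)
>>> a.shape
(13, 13)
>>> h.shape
(7, 11)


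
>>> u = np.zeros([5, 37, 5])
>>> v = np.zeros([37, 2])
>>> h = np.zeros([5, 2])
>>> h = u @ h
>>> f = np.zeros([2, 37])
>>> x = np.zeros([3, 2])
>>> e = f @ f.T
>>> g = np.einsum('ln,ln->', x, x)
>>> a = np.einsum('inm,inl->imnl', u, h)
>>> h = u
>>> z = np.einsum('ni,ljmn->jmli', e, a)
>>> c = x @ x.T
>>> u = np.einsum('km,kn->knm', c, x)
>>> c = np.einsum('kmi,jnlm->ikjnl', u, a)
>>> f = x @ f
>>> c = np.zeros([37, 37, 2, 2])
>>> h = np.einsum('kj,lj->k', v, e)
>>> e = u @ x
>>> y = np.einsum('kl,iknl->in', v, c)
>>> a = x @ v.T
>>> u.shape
(3, 2, 3)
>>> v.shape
(37, 2)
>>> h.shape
(37,)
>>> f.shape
(3, 37)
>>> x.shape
(3, 2)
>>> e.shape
(3, 2, 2)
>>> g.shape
()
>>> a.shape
(3, 37)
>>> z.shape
(5, 37, 5, 2)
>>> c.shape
(37, 37, 2, 2)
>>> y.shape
(37, 2)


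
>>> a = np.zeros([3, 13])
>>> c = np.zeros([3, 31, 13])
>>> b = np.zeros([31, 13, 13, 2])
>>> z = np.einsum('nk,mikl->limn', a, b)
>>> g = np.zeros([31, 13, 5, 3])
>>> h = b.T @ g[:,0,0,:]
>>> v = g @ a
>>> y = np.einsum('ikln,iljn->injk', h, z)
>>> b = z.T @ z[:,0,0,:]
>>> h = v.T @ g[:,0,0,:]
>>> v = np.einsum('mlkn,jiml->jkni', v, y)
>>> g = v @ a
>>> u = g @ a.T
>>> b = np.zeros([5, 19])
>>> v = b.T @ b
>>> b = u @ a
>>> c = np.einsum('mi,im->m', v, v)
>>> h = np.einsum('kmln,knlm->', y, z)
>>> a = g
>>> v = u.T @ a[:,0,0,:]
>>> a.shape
(2, 5, 13, 13)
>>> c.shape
(19,)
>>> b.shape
(2, 5, 13, 13)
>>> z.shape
(2, 13, 31, 3)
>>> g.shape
(2, 5, 13, 13)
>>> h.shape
()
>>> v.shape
(3, 13, 5, 13)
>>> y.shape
(2, 3, 31, 13)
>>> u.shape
(2, 5, 13, 3)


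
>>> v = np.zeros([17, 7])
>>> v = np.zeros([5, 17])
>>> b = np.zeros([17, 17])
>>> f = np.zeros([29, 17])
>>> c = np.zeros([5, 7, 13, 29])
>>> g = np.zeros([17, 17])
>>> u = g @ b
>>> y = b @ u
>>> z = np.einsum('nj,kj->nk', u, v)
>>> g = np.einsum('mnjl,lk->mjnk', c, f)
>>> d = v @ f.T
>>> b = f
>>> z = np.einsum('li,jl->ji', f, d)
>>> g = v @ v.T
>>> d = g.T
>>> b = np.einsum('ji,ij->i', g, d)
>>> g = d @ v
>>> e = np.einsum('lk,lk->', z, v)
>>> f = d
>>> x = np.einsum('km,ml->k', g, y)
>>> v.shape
(5, 17)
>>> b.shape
(5,)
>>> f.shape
(5, 5)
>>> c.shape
(5, 7, 13, 29)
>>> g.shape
(5, 17)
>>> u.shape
(17, 17)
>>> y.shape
(17, 17)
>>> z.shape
(5, 17)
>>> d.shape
(5, 5)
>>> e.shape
()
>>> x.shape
(5,)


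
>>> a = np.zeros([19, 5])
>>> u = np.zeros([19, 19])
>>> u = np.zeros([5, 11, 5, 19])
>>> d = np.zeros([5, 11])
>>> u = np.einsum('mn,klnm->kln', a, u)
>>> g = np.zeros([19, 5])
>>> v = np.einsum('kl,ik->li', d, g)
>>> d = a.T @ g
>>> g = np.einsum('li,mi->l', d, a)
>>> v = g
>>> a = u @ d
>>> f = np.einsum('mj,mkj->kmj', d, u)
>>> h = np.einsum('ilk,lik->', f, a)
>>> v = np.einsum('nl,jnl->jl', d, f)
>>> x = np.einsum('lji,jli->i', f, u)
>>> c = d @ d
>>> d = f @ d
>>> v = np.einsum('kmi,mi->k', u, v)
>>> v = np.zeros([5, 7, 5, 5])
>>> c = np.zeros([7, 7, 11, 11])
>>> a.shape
(5, 11, 5)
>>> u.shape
(5, 11, 5)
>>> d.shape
(11, 5, 5)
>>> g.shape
(5,)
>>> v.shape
(5, 7, 5, 5)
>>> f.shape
(11, 5, 5)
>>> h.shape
()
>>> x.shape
(5,)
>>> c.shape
(7, 7, 11, 11)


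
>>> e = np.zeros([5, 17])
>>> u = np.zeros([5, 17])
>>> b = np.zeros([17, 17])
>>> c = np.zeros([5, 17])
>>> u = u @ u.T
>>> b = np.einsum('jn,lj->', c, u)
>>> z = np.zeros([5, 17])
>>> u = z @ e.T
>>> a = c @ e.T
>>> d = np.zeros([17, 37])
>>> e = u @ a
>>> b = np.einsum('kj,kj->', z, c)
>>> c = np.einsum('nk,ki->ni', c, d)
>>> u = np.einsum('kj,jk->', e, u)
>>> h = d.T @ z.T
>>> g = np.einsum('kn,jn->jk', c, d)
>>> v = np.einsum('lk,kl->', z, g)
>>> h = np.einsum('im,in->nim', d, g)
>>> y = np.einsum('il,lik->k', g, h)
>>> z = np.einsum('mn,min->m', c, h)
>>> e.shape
(5, 5)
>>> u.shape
()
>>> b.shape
()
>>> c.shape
(5, 37)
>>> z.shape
(5,)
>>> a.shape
(5, 5)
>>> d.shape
(17, 37)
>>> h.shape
(5, 17, 37)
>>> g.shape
(17, 5)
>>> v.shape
()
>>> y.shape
(37,)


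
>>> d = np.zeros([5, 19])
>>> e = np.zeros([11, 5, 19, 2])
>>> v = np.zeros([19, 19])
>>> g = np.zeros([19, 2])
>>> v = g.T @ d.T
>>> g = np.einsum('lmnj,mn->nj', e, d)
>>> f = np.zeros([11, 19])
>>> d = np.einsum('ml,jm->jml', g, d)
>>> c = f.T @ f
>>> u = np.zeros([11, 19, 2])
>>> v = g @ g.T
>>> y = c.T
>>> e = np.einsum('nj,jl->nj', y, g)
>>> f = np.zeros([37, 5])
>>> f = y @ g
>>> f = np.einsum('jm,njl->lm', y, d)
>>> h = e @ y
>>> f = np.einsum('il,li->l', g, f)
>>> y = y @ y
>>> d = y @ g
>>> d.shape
(19, 2)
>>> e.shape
(19, 19)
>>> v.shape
(19, 19)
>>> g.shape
(19, 2)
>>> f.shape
(2,)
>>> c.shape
(19, 19)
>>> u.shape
(11, 19, 2)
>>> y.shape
(19, 19)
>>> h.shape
(19, 19)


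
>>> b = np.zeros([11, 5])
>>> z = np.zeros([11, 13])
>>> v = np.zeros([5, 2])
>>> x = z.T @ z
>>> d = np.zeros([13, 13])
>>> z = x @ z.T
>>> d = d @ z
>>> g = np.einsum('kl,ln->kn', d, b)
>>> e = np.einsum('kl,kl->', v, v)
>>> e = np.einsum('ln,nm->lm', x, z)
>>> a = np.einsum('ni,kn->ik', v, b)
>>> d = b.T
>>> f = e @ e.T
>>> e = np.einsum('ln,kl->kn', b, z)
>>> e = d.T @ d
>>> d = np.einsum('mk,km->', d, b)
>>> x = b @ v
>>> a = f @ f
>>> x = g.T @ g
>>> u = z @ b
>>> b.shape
(11, 5)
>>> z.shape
(13, 11)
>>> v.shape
(5, 2)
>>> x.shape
(5, 5)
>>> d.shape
()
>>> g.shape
(13, 5)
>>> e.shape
(11, 11)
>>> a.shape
(13, 13)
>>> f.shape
(13, 13)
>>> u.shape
(13, 5)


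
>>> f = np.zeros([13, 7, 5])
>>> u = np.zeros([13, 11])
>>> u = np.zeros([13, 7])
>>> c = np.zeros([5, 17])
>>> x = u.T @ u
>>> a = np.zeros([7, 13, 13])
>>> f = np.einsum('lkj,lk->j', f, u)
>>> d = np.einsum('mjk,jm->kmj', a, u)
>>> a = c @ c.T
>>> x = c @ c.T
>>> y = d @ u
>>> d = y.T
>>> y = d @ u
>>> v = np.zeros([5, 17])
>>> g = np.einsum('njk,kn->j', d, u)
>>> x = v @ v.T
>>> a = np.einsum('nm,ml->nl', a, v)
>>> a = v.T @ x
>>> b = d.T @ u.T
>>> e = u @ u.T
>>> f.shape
(5,)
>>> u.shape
(13, 7)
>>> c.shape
(5, 17)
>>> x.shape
(5, 5)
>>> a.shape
(17, 5)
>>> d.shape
(7, 7, 13)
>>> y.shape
(7, 7, 7)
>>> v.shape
(5, 17)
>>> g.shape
(7,)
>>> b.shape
(13, 7, 13)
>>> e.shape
(13, 13)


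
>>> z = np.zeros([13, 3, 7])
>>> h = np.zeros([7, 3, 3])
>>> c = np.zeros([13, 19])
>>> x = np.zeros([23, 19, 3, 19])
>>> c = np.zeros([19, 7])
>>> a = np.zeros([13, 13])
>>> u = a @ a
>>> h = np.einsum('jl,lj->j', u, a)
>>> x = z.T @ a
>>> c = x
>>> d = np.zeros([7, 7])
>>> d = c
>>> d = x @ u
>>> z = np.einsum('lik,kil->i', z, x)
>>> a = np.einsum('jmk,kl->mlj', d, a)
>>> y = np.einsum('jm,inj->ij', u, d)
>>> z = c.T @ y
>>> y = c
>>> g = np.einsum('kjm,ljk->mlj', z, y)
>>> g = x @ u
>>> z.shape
(13, 3, 13)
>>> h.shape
(13,)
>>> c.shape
(7, 3, 13)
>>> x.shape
(7, 3, 13)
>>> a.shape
(3, 13, 7)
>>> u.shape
(13, 13)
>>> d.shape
(7, 3, 13)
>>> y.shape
(7, 3, 13)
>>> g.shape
(7, 3, 13)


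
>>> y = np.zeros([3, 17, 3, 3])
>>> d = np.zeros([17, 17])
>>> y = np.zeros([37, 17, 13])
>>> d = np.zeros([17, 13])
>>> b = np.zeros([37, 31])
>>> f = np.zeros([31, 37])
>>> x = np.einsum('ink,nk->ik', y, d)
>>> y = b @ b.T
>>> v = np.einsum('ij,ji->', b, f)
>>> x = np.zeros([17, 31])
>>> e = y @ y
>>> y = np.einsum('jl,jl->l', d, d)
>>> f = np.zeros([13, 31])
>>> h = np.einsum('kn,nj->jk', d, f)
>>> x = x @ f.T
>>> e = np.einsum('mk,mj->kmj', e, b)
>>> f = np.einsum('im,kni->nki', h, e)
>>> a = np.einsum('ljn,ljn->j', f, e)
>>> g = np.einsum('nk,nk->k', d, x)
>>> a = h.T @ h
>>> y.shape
(13,)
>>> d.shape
(17, 13)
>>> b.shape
(37, 31)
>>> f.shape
(37, 37, 31)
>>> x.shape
(17, 13)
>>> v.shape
()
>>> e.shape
(37, 37, 31)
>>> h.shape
(31, 17)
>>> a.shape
(17, 17)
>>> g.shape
(13,)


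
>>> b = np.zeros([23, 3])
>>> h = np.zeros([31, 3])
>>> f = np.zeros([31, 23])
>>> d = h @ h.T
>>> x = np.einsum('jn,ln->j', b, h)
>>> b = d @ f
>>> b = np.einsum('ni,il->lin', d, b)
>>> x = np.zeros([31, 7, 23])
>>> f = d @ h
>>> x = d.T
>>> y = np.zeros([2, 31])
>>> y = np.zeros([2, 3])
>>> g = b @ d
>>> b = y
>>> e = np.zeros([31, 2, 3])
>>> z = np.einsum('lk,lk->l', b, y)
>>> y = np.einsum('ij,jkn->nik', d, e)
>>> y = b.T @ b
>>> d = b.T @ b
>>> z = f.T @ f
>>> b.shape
(2, 3)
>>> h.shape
(31, 3)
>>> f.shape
(31, 3)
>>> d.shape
(3, 3)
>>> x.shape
(31, 31)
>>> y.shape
(3, 3)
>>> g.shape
(23, 31, 31)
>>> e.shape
(31, 2, 3)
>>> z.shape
(3, 3)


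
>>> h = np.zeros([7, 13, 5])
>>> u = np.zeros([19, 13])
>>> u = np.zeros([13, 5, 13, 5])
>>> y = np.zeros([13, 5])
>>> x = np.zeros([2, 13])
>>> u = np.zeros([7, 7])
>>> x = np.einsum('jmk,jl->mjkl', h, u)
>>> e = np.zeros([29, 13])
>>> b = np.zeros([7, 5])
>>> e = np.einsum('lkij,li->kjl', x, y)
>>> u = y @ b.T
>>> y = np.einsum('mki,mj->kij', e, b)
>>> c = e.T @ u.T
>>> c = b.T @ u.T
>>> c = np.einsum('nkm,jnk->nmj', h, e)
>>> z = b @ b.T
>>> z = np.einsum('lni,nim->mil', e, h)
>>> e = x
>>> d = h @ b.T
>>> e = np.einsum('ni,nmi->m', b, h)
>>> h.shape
(7, 13, 5)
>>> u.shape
(13, 7)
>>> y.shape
(7, 13, 5)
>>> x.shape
(13, 7, 5, 7)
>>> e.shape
(13,)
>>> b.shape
(7, 5)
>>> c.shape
(7, 5, 7)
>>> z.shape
(5, 13, 7)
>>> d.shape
(7, 13, 7)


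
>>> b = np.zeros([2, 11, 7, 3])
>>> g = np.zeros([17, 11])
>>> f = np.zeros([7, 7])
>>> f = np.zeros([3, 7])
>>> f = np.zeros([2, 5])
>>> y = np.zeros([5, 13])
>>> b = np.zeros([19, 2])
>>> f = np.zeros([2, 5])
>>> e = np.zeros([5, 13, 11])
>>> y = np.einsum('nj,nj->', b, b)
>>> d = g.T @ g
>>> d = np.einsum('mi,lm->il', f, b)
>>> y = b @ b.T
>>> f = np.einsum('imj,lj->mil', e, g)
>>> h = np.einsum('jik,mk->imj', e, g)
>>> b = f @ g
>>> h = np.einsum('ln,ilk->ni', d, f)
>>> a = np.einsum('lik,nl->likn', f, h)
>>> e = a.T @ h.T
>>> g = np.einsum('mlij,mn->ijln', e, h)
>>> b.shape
(13, 5, 11)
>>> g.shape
(5, 19, 17, 13)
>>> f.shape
(13, 5, 17)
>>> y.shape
(19, 19)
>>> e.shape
(19, 17, 5, 19)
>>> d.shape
(5, 19)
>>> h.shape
(19, 13)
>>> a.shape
(13, 5, 17, 19)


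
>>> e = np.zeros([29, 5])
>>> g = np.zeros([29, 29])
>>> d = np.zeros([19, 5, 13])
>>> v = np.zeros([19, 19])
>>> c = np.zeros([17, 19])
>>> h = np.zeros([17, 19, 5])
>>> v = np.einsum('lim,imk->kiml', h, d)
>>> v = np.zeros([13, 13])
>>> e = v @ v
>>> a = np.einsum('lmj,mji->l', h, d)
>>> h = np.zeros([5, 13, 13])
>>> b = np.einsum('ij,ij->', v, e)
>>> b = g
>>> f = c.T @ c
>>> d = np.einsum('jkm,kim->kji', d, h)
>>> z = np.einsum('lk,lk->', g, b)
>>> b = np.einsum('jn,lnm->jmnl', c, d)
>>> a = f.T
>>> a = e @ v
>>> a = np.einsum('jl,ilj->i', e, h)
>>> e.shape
(13, 13)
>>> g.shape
(29, 29)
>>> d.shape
(5, 19, 13)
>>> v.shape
(13, 13)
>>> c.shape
(17, 19)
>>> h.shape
(5, 13, 13)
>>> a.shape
(5,)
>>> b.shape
(17, 13, 19, 5)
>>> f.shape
(19, 19)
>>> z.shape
()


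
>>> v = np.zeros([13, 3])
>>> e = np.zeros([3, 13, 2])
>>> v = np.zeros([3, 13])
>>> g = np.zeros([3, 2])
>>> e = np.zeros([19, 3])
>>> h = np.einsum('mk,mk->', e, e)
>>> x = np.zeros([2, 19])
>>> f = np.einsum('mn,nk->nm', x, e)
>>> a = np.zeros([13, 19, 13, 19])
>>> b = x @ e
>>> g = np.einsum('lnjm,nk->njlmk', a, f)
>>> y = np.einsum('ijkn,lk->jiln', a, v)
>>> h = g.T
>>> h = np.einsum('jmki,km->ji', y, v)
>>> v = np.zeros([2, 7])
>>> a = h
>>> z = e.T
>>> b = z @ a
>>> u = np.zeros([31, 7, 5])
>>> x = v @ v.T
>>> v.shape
(2, 7)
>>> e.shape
(19, 3)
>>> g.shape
(19, 13, 13, 19, 2)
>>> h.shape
(19, 19)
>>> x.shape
(2, 2)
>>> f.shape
(19, 2)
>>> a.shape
(19, 19)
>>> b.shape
(3, 19)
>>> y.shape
(19, 13, 3, 19)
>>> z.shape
(3, 19)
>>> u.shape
(31, 7, 5)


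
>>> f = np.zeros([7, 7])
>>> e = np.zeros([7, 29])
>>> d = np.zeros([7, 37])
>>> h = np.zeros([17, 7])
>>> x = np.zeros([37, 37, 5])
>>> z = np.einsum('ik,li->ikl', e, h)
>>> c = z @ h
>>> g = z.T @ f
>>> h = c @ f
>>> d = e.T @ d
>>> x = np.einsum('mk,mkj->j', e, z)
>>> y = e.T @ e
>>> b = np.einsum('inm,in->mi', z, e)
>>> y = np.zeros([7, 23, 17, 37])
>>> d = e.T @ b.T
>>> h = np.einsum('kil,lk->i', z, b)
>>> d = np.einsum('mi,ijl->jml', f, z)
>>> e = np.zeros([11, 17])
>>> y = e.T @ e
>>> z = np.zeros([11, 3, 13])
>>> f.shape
(7, 7)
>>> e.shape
(11, 17)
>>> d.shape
(29, 7, 17)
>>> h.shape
(29,)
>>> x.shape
(17,)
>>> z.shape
(11, 3, 13)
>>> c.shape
(7, 29, 7)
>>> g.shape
(17, 29, 7)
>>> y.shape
(17, 17)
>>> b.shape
(17, 7)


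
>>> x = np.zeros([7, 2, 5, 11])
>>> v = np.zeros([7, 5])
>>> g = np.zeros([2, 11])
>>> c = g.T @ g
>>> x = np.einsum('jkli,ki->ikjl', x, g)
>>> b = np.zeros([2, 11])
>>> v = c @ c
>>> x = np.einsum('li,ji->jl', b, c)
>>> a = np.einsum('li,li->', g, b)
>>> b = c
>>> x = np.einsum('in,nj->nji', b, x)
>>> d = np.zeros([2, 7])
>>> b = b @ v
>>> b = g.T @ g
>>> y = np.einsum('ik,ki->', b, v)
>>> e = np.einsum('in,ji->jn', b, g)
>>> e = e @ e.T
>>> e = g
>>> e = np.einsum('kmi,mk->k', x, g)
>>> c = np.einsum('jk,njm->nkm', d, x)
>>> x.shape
(11, 2, 11)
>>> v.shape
(11, 11)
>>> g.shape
(2, 11)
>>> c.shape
(11, 7, 11)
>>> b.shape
(11, 11)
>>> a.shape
()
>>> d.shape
(2, 7)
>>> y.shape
()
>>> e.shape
(11,)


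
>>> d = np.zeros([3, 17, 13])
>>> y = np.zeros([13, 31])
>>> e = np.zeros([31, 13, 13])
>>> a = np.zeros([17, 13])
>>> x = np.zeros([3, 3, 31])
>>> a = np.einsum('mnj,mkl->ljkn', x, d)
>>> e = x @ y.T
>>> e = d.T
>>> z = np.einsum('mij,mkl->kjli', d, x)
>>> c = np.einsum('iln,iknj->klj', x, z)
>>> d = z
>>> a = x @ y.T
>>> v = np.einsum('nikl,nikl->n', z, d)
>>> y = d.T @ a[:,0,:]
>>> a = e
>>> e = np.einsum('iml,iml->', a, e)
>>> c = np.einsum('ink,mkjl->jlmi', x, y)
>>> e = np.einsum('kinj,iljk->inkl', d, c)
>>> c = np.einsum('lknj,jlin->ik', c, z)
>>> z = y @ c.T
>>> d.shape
(3, 13, 31, 17)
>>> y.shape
(17, 31, 13, 13)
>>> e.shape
(13, 31, 3, 13)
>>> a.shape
(13, 17, 3)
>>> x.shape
(3, 3, 31)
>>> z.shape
(17, 31, 13, 31)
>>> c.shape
(31, 13)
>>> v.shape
(3,)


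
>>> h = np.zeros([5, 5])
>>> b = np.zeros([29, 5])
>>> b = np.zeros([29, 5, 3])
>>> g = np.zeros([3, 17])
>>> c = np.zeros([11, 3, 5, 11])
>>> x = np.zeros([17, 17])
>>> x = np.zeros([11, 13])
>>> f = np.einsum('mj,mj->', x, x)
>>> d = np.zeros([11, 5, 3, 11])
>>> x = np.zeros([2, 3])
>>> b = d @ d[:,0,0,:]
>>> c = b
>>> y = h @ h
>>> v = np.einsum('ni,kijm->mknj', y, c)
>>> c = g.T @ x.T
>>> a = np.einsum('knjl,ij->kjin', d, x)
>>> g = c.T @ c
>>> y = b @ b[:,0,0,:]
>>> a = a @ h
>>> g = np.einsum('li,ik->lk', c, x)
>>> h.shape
(5, 5)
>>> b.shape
(11, 5, 3, 11)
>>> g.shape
(17, 3)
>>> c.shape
(17, 2)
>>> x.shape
(2, 3)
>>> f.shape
()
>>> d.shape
(11, 5, 3, 11)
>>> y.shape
(11, 5, 3, 11)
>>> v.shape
(11, 11, 5, 3)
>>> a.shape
(11, 3, 2, 5)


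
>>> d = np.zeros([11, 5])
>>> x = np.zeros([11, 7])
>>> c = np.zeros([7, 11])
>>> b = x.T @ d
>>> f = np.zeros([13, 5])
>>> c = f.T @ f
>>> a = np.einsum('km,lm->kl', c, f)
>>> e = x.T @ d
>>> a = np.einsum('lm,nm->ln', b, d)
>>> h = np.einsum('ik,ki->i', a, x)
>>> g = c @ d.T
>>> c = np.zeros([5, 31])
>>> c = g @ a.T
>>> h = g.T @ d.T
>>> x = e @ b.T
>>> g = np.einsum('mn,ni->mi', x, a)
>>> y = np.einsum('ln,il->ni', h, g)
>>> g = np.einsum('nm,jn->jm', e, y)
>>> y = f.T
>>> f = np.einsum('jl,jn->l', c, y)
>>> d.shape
(11, 5)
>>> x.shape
(7, 7)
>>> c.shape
(5, 7)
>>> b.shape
(7, 5)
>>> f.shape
(7,)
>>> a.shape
(7, 11)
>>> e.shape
(7, 5)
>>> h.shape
(11, 11)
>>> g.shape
(11, 5)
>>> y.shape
(5, 13)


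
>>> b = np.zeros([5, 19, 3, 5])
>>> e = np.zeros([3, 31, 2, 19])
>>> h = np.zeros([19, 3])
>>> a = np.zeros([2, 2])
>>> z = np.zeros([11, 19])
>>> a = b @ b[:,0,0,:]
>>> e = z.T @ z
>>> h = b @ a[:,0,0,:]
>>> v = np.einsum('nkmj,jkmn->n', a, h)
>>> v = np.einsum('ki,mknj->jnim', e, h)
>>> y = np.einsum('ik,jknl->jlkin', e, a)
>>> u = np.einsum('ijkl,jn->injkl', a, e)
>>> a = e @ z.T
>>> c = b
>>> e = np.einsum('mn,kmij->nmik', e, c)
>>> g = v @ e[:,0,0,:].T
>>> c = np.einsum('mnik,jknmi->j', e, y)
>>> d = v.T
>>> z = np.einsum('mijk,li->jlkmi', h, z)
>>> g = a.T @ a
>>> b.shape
(5, 19, 3, 5)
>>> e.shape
(19, 19, 3, 5)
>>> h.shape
(5, 19, 3, 5)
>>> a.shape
(19, 11)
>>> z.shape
(3, 11, 5, 5, 19)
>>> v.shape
(5, 3, 19, 5)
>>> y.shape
(5, 5, 19, 19, 3)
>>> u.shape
(5, 19, 19, 3, 5)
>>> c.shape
(5,)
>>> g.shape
(11, 11)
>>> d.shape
(5, 19, 3, 5)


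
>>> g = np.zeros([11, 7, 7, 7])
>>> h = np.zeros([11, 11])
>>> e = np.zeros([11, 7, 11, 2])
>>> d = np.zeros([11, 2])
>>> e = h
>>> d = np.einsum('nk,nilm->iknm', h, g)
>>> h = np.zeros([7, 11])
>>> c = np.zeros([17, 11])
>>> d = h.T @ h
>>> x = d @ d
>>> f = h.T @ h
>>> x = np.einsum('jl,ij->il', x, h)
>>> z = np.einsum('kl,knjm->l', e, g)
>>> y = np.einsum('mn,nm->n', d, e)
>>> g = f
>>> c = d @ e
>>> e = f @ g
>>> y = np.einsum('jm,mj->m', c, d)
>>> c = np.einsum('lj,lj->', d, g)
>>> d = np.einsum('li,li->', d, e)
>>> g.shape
(11, 11)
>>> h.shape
(7, 11)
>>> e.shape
(11, 11)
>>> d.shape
()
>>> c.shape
()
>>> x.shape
(7, 11)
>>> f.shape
(11, 11)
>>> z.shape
(11,)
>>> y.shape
(11,)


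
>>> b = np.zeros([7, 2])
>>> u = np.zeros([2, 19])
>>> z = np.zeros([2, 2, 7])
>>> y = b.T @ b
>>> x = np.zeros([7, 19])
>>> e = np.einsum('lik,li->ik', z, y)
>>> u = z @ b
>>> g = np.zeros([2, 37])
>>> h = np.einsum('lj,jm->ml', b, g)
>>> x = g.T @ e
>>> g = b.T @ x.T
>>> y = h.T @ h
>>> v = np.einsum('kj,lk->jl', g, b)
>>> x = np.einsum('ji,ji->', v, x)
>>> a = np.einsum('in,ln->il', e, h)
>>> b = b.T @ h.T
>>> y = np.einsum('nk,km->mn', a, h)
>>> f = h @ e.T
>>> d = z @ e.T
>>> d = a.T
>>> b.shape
(2, 37)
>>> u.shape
(2, 2, 2)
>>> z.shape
(2, 2, 7)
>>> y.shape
(7, 2)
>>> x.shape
()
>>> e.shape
(2, 7)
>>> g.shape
(2, 37)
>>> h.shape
(37, 7)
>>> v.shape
(37, 7)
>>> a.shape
(2, 37)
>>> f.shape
(37, 2)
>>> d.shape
(37, 2)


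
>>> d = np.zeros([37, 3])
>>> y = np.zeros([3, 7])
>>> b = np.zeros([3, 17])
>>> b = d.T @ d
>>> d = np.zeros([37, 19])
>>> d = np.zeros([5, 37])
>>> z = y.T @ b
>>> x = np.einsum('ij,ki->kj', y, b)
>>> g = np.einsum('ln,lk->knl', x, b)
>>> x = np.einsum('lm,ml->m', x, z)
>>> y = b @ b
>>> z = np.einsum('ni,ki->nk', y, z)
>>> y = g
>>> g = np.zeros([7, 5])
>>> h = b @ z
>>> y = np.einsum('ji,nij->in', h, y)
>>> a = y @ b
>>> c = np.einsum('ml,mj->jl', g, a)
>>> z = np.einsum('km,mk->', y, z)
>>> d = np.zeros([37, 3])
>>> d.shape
(37, 3)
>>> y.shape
(7, 3)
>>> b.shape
(3, 3)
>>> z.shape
()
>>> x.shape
(7,)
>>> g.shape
(7, 5)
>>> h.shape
(3, 7)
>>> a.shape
(7, 3)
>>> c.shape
(3, 5)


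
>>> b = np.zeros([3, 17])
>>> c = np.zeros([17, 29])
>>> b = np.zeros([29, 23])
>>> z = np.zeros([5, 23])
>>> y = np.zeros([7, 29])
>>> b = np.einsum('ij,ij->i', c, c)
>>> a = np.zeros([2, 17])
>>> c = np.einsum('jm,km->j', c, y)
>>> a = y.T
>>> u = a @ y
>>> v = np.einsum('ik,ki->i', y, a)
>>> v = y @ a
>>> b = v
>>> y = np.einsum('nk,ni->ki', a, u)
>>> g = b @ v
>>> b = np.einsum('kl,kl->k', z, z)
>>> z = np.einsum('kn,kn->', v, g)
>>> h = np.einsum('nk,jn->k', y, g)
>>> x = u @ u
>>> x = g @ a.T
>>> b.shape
(5,)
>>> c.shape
(17,)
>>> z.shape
()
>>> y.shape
(7, 29)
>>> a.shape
(29, 7)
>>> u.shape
(29, 29)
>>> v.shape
(7, 7)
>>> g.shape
(7, 7)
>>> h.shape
(29,)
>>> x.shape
(7, 29)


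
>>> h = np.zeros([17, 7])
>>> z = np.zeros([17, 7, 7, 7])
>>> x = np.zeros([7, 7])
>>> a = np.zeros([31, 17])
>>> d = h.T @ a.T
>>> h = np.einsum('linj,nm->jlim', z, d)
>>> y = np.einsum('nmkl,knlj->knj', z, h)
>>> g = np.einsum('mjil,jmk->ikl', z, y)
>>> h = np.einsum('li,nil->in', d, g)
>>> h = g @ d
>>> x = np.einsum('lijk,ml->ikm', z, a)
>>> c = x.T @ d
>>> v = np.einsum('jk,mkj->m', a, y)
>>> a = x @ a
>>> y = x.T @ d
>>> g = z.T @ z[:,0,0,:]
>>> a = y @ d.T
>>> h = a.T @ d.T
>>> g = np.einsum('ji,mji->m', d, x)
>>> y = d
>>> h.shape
(7, 7, 7)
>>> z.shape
(17, 7, 7, 7)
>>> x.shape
(7, 7, 31)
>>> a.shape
(31, 7, 7)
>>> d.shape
(7, 31)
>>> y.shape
(7, 31)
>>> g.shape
(7,)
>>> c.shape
(31, 7, 31)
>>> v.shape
(7,)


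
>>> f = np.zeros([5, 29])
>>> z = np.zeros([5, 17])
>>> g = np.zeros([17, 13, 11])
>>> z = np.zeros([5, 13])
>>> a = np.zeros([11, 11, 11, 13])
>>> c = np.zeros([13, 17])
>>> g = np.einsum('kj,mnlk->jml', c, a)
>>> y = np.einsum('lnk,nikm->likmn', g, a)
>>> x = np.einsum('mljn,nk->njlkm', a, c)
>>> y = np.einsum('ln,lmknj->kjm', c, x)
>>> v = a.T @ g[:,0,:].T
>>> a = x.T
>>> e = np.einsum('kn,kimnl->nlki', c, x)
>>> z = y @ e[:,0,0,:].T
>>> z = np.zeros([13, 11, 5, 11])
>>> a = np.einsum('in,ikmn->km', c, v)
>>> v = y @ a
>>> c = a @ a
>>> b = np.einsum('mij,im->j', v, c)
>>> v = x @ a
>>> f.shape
(5, 29)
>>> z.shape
(13, 11, 5, 11)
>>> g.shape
(17, 11, 11)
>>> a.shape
(11, 11)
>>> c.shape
(11, 11)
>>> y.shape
(11, 11, 11)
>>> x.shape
(13, 11, 11, 17, 11)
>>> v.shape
(13, 11, 11, 17, 11)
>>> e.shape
(17, 11, 13, 11)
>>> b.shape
(11,)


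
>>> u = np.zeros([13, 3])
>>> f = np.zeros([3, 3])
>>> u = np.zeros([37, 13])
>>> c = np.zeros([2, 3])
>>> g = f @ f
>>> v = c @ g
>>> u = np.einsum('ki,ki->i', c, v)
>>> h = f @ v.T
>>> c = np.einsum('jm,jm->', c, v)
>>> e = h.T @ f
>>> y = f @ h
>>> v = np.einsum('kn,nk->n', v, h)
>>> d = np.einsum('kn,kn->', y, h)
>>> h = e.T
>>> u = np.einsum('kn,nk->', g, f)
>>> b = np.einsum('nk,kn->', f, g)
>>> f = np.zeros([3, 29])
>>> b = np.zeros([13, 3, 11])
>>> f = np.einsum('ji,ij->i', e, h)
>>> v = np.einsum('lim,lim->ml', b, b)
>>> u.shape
()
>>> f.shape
(3,)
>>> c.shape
()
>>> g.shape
(3, 3)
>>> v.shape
(11, 13)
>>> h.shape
(3, 2)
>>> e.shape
(2, 3)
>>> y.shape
(3, 2)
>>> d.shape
()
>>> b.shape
(13, 3, 11)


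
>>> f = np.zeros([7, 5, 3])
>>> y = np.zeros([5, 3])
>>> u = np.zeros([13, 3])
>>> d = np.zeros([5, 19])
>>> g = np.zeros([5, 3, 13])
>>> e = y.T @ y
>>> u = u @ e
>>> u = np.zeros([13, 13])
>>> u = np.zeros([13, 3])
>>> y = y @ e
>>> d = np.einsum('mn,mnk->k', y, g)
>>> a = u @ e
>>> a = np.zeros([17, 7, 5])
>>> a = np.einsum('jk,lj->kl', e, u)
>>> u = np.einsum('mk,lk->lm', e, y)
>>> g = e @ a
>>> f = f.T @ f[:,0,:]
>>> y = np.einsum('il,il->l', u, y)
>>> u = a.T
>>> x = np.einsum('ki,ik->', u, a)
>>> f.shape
(3, 5, 3)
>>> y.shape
(3,)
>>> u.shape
(13, 3)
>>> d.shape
(13,)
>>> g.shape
(3, 13)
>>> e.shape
(3, 3)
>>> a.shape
(3, 13)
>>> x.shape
()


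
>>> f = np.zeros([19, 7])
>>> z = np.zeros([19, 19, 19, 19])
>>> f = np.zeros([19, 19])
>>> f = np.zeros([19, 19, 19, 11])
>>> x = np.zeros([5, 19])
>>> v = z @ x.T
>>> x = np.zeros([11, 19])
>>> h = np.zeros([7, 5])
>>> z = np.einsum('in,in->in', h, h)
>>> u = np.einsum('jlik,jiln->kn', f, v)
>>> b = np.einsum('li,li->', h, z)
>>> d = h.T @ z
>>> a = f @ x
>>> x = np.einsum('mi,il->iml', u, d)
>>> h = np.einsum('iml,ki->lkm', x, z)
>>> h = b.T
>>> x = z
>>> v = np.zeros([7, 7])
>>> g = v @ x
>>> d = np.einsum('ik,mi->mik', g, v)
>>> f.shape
(19, 19, 19, 11)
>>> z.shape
(7, 5)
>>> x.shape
(7, 5)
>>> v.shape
(7, 7)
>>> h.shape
()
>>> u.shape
(11, 5)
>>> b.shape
()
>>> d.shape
(7, 7, 5)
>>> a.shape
(19, 19, 19, 19)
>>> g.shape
(7, 5)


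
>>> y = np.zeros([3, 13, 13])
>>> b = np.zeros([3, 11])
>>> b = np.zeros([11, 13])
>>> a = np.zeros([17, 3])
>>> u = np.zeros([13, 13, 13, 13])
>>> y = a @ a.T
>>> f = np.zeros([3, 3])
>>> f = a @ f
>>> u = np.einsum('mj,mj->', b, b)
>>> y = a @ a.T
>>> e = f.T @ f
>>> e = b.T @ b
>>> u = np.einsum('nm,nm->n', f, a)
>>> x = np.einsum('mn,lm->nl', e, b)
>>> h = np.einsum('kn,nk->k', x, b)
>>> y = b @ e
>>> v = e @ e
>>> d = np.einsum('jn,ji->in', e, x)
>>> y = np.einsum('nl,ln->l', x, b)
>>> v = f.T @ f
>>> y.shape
(11,)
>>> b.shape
(11, 13)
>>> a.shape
(17, 3)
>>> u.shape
(17,)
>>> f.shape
(17, 3)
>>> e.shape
(13, 13)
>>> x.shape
(13, 11)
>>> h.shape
(13,)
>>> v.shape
(3, 3)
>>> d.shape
(11, 13)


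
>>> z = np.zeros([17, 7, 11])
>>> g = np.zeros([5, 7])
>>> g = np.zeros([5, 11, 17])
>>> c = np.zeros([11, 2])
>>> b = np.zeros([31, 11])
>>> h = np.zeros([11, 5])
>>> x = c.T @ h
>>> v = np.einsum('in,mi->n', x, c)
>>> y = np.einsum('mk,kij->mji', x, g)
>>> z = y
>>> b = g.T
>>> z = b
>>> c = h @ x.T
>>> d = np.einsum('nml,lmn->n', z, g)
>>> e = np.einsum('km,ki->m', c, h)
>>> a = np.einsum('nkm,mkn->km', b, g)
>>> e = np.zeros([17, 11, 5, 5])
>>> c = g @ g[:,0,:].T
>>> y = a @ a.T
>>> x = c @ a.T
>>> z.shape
(17, 11, 5)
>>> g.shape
(5, 11, 17)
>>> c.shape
(5, 11, 5)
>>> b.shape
(17, 11, 5)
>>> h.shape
(11, 5)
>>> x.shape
(5, 11, 11)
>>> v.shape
(5,)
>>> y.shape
(11, 11)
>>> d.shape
(17,)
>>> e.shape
(17, 11, 5, 5)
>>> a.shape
(11, 5)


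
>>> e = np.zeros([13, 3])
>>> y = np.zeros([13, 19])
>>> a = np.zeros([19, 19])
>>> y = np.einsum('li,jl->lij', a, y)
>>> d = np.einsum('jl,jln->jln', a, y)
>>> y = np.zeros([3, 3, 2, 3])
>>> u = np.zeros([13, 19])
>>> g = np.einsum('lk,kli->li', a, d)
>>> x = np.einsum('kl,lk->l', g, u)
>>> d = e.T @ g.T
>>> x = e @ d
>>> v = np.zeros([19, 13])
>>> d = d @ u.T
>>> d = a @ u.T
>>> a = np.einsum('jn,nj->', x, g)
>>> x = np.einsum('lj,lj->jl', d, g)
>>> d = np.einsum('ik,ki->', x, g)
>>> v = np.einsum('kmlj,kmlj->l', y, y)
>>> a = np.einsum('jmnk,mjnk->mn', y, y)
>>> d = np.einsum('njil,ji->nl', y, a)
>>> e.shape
(13, 3)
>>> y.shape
(3, 3, 2, 3)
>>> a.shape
(3, 2)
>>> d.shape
(3, 3)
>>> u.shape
(13, 19)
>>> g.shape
(19, 13)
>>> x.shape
(13, 19)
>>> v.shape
(2,)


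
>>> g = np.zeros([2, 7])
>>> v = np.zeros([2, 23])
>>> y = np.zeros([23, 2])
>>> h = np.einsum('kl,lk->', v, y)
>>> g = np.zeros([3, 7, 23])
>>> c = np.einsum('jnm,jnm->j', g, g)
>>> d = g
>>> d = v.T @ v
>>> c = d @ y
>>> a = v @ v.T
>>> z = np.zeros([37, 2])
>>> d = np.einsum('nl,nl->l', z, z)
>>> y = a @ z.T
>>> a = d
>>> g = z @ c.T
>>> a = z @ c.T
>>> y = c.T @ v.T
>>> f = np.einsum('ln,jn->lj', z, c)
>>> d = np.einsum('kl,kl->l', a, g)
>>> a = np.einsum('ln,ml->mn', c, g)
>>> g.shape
(37, 23)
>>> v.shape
(2, 23)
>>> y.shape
(2, 2)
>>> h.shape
()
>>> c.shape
(23, 2)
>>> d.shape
(23,)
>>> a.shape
(37, 2)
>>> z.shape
(37, 2)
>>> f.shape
(37, 23)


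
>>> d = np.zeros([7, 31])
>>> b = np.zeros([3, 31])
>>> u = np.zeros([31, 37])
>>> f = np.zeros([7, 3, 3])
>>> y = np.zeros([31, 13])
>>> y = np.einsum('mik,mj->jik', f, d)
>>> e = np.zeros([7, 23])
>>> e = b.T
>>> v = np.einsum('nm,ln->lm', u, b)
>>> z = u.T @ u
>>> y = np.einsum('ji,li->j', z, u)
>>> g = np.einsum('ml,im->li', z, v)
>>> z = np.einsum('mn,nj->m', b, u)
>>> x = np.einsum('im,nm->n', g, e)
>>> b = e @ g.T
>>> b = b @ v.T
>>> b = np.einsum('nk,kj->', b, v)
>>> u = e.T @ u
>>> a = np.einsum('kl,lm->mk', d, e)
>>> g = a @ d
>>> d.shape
(7, 31)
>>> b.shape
()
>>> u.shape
(3, 37)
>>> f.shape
(7, 3, 3)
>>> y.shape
(37,)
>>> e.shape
(31, 3)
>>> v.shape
(3, 37)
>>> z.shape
(3,)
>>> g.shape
(3, 31)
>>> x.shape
(31,)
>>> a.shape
(3, 7)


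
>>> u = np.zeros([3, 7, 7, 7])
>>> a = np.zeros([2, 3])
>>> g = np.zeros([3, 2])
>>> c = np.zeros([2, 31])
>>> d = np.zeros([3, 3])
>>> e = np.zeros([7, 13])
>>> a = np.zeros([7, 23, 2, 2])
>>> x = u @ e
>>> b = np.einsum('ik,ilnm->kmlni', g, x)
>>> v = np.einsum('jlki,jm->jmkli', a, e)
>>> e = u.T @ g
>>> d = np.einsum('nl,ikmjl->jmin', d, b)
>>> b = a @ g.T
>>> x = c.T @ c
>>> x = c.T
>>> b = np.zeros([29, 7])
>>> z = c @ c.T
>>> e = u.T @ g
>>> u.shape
(3, 7, 7, 7)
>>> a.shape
(7, 23, 2, 2)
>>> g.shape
(3, 2)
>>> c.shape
(2, 31)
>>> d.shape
(7, 7, 2, 3)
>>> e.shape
(7, 7, 7, 2)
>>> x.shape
(31, 2)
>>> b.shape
(29, 7)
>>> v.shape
(7, 13, 2, 23, 2)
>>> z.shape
(2, 2)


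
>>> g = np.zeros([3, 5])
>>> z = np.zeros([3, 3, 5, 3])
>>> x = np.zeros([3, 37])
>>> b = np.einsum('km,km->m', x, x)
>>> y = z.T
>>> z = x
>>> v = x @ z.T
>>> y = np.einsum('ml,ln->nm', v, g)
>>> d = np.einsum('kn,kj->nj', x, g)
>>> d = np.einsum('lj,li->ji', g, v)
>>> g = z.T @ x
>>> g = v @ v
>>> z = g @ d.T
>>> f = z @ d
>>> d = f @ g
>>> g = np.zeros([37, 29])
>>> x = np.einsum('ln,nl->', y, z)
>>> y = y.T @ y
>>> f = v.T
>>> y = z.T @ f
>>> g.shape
(37, 29)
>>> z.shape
(3, 5)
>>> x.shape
()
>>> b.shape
(37,)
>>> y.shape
(5, 3)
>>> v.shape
(3, 3)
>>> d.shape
(3, 3)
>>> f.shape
(3, 3)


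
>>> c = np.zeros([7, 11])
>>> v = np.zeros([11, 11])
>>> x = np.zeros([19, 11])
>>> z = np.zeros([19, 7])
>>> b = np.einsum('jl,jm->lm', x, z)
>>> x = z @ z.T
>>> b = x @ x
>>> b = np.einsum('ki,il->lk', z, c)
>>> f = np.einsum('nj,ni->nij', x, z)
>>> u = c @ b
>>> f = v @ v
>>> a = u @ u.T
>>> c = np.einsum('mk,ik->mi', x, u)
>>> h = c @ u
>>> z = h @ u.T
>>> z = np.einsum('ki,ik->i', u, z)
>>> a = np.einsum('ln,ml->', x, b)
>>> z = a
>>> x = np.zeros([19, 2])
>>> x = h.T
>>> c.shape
(19, 7)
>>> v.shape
(11, 11)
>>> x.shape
(19, 19)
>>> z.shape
()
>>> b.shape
(11, 19)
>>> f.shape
(11, 11)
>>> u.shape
(7, 19)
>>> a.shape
()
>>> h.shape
(19, 19)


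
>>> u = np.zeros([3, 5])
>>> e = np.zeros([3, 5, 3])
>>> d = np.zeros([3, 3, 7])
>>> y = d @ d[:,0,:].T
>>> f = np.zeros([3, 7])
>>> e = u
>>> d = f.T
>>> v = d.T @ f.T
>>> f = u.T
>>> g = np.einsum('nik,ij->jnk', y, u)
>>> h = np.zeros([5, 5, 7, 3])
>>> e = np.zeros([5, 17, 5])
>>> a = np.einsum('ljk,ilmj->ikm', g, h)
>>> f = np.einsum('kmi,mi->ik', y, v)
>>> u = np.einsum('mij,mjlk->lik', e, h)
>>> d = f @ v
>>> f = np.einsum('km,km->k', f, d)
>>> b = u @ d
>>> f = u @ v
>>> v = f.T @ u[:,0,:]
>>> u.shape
(7, 17, 3)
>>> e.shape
(5, 17, 5)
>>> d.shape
(3, 3)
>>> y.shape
(3, 3, 3)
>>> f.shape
(7, 17, 3)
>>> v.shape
(3, 17, 3)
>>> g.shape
(5, 3, 3)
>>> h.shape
(5, 5, 7, 3)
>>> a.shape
(5, 3, 7)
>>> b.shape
(7, 17, 3)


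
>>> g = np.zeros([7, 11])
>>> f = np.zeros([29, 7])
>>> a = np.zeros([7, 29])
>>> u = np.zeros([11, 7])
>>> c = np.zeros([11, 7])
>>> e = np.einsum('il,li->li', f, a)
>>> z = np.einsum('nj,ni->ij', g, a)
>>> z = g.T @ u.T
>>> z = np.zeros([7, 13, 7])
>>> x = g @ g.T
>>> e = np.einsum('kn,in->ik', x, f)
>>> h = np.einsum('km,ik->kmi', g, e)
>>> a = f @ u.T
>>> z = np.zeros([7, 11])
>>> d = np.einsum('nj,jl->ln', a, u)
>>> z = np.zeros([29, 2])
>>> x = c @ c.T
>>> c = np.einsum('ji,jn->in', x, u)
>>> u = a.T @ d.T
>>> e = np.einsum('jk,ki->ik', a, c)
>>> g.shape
(7, 11)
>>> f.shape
(29, 7)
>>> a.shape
(29, 11)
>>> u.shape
(11, 7)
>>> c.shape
(11, 7)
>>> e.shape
(7, 11)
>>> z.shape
(29, 2)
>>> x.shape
(11, 11)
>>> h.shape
(7, 11, 29)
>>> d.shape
(7, 29)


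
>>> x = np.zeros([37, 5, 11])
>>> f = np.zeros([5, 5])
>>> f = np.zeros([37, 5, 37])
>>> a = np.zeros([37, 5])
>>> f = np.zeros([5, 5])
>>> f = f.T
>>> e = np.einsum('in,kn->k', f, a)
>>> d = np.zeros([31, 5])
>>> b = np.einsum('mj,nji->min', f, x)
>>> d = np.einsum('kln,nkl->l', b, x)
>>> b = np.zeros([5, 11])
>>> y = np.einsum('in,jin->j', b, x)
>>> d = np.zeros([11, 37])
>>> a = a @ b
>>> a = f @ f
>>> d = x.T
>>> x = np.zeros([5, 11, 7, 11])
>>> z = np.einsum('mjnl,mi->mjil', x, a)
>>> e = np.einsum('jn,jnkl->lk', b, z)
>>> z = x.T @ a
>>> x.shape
(5, 11, 7, 11)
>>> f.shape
(5, 5)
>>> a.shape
(5, 5)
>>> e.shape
(11, 5)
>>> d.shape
(11, 5, 37)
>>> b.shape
(5, 11)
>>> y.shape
(37,)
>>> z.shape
(11, 7, 11, 5)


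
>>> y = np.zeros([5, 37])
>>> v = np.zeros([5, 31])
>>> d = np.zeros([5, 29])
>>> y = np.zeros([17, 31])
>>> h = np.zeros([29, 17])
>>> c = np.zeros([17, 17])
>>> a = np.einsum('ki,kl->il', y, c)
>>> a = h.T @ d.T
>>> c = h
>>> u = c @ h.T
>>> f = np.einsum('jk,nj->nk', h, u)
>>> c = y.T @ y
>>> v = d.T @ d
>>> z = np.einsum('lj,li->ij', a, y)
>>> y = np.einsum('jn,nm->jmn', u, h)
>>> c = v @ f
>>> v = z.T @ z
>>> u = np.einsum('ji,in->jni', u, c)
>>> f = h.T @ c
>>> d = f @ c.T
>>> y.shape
(29, 17, 29)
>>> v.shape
(5, 5)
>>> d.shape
(17, 29)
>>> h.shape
(29, 17)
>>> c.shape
(29, 17)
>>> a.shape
(17, 5)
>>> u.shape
(29, 17, 29)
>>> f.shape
(17, 17)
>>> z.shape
(31, 5)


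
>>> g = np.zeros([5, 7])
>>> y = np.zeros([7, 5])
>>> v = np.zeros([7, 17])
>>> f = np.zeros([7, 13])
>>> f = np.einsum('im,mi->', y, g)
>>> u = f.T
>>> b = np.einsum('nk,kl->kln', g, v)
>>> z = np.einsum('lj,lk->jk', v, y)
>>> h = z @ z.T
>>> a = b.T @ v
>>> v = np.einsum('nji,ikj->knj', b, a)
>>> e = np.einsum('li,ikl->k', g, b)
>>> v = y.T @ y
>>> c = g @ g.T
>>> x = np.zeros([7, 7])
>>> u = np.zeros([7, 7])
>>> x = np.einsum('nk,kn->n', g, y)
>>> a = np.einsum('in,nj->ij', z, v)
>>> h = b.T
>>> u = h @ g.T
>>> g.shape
(5, 7)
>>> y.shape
(7, 5)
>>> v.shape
(5, 5)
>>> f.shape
()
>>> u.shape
(5, 17, 5)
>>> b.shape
(7, 17, 5)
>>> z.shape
(17, 5)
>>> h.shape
(5, 17, 7)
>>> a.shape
(17, 5)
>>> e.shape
(17,)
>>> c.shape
(5, 5)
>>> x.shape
(5,)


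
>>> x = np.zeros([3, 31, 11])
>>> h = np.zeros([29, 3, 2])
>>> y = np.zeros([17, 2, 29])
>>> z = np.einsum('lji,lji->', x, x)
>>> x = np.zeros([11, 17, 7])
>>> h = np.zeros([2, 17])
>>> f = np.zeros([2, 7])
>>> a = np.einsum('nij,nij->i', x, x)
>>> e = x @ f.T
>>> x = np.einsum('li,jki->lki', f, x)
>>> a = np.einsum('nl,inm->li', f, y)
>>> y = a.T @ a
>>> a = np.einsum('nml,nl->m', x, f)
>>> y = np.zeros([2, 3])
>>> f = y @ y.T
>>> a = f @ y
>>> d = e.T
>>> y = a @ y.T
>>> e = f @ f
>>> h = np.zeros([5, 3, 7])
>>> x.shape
(2, 17, 7)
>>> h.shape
(5, 3, 7)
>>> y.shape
(2, 2)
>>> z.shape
()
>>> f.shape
(2, 2)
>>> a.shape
(2, 3)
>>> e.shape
(2, 2)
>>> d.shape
(2, 17, 11)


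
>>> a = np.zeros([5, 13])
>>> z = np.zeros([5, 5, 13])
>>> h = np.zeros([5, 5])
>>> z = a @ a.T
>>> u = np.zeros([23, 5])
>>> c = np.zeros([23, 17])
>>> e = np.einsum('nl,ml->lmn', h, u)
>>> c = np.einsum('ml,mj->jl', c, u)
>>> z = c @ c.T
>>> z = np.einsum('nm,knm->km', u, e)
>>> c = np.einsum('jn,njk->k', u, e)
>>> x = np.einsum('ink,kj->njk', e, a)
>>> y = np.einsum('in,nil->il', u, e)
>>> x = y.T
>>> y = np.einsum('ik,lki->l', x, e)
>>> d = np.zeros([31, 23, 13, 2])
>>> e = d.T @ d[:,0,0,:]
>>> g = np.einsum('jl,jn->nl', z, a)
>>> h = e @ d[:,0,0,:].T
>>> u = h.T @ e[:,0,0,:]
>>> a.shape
(5, 13)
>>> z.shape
(5, 5)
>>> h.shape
(2, 13, 23, 31)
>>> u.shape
(31, 23, 13, 2)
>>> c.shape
(5,)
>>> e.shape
(2, 13, 23, 2)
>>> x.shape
(5, 23)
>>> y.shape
(5,)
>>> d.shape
(31, 23, 13, 2)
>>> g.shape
(13, 5)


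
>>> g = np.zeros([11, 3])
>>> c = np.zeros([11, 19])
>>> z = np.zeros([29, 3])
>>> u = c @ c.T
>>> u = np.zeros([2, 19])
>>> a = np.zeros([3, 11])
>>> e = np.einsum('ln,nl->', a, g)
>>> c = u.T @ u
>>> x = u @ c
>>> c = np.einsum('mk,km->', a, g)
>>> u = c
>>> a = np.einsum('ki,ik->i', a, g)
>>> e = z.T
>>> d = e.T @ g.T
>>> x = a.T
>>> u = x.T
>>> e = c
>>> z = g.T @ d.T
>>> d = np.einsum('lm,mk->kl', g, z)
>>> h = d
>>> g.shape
(11, 3)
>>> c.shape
()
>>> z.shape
(3, 29)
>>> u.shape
(11,)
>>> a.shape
(11,)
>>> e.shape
()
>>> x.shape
(11,)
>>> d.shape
(29, 11)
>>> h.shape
(29, 11)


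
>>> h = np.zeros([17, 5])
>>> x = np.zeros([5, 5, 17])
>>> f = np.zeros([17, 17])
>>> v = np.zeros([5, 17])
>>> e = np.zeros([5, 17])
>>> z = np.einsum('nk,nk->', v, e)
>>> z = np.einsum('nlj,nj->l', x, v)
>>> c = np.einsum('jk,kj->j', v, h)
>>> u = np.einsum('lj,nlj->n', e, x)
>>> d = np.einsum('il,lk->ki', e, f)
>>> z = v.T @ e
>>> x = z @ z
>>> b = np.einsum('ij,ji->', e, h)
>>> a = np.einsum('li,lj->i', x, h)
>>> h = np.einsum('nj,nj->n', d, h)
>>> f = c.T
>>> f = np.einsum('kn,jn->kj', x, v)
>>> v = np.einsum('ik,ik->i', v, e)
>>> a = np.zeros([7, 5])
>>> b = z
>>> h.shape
(17,)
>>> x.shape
(17, 17)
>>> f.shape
(17, 5)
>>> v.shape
(5,)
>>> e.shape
(5, 17)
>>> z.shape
(17, 17)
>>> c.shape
(5,)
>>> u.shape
(5,)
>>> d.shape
(17, 5)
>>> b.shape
(17, 17)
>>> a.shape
(7, 5)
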